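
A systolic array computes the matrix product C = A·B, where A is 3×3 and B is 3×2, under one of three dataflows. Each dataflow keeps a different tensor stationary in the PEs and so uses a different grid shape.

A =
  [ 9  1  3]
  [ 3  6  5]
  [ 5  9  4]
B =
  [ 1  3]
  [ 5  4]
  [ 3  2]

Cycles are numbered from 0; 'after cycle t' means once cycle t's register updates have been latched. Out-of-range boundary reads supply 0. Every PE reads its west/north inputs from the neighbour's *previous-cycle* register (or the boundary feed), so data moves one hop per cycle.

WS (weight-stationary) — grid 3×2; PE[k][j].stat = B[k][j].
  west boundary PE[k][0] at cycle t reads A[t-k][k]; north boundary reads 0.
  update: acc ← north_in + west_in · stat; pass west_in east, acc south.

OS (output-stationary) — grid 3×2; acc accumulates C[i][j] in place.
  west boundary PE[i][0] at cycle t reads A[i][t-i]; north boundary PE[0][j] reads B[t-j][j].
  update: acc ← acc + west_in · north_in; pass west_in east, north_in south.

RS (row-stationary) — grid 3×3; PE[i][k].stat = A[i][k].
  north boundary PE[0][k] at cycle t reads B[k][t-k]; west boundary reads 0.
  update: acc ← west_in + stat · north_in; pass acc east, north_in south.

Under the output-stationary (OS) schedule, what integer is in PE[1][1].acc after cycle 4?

PE[1][1].acc = 43

OS 3×2: PE[1][1] cycle-by-cycle (with neighbour feeds):
  step 0 · PE0,1: acc=0; fwd→0 fwd↓0
  step 0 · PE1,0: acc=0; fwd→0 fwd↓0
  step 0 · PE1,1: acc=0; fwd→0 fwd↓0
  step 1 · PE0,1: acc=27; fwd→9 fwd↓3
  step 1 · PE1,0: acc=3; fwd→3 fwd↓1
  step 1 · PE1,1: acc=0; fwd→0 fwd↓0
  step 2 · PE0,1: acc=31; fwd→1 fwd↓4
  step 2 · PE1,0: acc=33; fwd→6 fwd↓5
  step 2 · PE1,1: acc=9; fwd→3 fwd↓3
  step 3 · PE0,1: acc=37; fwd→3 fwd↓2
  step 3 · PE1,0: acc=48; fwd→5 fwd↓3
  step 3 · PE1,1: acc=33; fwd→6 fwd↓4
  step 4 · PE0,1: acc=37; fwd→0 fwd↓0
  step 4 · PE1,0: acc=48; fwd→0 fwd↓0
  step 4 · PE1,1: acc=43; fwd→5 fwd↓2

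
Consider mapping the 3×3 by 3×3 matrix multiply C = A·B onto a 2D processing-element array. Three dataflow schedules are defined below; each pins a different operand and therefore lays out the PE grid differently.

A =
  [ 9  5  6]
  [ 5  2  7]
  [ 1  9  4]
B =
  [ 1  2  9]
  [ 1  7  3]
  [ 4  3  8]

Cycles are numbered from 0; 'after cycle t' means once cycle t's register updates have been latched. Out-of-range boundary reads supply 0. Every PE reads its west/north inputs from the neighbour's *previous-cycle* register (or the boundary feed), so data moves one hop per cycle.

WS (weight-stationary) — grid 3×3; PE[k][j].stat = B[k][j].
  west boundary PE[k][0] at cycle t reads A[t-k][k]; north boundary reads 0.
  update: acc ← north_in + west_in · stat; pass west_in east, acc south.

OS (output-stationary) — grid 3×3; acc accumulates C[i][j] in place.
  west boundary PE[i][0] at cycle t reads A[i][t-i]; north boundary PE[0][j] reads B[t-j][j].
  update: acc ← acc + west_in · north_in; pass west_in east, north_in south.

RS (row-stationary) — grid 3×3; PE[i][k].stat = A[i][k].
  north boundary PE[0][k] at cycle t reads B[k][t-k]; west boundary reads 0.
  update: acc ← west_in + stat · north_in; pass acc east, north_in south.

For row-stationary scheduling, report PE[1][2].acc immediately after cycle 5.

PE[1][2].acc = 107

RS (3×3). Following PE[1][2] plus its west/north inputs:
  [0] (0,2) acc=0 (h:0 v:0)
  [0] (1,1) acc=0 (h:0 v:0)
  [0] (1,2) acc=0 (h:0 v:0)
  [1] (0,2) acc=0 (h:0 v:0)
  [1] (1,1) acc=0 (h:0 v:0)
  [1] (1,2) acc=0 (h:0 v:0)
  [2] (0,2) acc=38 (h:38 v:4)
  [2] (1,1) acc=7 (h:7 v:1)
  [2] (1,2) acc=0 (h:0 v:0)
  [3] (0,2) acc=71 (h:71 v:3)
  [3] (1,1) acc=24 (h:24 v:7)
  [3] (1,2) acc=35 (h:35 v:4)
  [4] (0,2) acc=144 (h:144 v:8)
  [4] (1,1) acc=51 (h:51 v:3)
  [4] (1,2) acc=45 (h:45 v:3)
  [5] (0,2) acc=0 (h:0 v:0)
  [5] (1,1) acc=0 (h:0 v:0)
  [5] (1,2) acc=107 (h:107 v:8)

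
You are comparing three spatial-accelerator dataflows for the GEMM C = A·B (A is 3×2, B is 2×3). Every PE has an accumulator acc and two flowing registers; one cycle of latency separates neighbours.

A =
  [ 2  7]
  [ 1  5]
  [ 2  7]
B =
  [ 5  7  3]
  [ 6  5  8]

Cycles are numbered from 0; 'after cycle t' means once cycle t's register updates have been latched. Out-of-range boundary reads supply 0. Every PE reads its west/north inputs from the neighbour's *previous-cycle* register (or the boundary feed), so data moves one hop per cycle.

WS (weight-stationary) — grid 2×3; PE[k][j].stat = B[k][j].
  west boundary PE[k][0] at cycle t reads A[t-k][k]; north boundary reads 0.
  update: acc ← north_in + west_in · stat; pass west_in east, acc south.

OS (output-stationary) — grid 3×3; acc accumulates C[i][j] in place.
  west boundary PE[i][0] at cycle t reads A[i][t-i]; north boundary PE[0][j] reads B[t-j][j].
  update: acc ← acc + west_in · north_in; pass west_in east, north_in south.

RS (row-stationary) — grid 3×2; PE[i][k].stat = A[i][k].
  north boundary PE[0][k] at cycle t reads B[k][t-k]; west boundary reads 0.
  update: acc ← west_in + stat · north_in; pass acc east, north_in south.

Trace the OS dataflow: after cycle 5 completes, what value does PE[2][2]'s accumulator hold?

PE[2][2].acc = 62

OS (3×3). Following PE[2][2] plus its west/north inputs:
  c0 r1c2: 0 / 0 / 0
  c0 r2c1: 0 / 0 / 0
  c0 r2c2: 0 / 0 / 0
  c1 r1c2: 0 / 0 / 0
  c1 r2c1: 0 / 0 / 0
  c1 r2c2: 0 / 0 / 0
  c2 r1c2: 0 / 0 / 0
  c2 r2c1: 0 / 0 / 0
  c2 r2c2: 0 / 0 / 0
  c3 r1c2: 3 / 1 / 3
  c3 r2c1: 14 / 2 / 7
  c3 r2c2: 0 / 0 / 0
  c4 r1c2: 43 / 5 / 8
  c4 r2c1: 49 / 7 / 5
  c4 r2c2: 6 / 2 / 3
  c5 r1c2: 43 / 0 / 0
  c5 r2c1: 49 / 0 / 0
  c5 r2c2: 62 / 7 / 8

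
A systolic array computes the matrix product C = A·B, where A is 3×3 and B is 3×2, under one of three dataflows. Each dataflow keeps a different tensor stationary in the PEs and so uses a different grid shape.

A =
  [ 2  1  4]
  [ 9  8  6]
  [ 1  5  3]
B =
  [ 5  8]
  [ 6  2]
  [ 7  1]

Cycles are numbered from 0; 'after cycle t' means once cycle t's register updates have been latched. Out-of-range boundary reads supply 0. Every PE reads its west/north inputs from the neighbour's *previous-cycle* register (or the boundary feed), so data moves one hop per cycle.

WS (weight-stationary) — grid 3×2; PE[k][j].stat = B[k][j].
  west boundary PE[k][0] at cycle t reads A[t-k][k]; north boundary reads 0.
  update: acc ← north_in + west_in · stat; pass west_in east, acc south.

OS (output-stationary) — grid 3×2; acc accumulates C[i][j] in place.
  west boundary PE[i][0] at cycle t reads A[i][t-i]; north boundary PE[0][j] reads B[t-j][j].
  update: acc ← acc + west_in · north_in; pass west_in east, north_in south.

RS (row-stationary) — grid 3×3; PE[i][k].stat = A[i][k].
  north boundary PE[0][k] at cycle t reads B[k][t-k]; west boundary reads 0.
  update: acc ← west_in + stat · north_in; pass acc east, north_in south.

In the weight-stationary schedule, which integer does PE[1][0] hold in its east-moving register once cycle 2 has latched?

WS (3×2). Following PE[1][0] plus its west/north inputs:
  cycle 0: PE[0][0] → acc 10, east 2, south 10
  cycle 0: PE[1][0] → acc 0, east 0, south 0
  cycle 1: PE[0][0] → acc 45, east 9, south 45
  cycle 1: PE[1][0] → acc 16, east 1, south 16
  cycle 2: PE[0][0] → acc 5, east 1, south 5
  cycle 2: PE[1][0] → acc 93, east 8, south 93

register = 8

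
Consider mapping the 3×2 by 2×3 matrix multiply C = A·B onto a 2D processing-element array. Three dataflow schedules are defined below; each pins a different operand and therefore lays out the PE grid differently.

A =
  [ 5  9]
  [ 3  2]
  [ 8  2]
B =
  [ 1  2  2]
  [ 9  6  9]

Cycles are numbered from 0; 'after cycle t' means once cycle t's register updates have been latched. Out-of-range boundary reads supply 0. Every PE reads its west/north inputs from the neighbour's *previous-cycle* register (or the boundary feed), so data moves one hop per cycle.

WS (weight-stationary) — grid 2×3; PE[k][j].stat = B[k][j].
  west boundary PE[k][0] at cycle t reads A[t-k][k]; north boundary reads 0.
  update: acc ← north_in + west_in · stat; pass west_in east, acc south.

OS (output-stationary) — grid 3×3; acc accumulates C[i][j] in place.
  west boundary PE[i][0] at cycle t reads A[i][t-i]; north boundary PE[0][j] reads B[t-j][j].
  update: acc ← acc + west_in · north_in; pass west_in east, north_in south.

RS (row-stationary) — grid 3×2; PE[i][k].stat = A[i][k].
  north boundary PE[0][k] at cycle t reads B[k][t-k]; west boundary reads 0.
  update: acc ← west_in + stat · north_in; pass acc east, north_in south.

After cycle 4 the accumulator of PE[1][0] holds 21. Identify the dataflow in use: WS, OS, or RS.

Under WS (2×3), PE[1][0]:
  step 0 · PE1,0: acc=0; fwd→0 fwd↓0
  step 1 · PE1,0: acc=86; fwd→9 fwd↓86
  step 2 · PE1,0: acc=21; fwd→2 fwd↓21
  step 3 · PE1,0: acc=26; fwd→2 fwd↓26
  step 4 · PE1,0: acc=0; fwd→0 fwd↓0
Under OS (3×3), PE[1][0]:
  step 0 · PE1,0: acc=0; fwd→0 fwd↓0
  step 1 · PE1,0: acc=3; fwd→3 fwd↓1
  step 2 · PE1,0: acc=21; fwd→2 fwd↓9
  step 3 · PE1,0: acc=21; fwd→0 fwd↓0
  step 4 · PE1,0: acc=21; fwd→0 fwd↓0
Under RS (3×2), PE[1][0]:
  step 0 · PE1,0: acc=0; fwd→0 fwd↓0
  step 1 · PE1,0: acc=3; fwd→3 fwd↓1
  step 2 · PE1,0: acc=6; fwd→6 fwd↓2
  step 3 · PE1,0: acc=6; fwd→6 fwd↓2
  step 4 · PE1,0: acc=0; fwd→0 fwd↓0

dataflow = OS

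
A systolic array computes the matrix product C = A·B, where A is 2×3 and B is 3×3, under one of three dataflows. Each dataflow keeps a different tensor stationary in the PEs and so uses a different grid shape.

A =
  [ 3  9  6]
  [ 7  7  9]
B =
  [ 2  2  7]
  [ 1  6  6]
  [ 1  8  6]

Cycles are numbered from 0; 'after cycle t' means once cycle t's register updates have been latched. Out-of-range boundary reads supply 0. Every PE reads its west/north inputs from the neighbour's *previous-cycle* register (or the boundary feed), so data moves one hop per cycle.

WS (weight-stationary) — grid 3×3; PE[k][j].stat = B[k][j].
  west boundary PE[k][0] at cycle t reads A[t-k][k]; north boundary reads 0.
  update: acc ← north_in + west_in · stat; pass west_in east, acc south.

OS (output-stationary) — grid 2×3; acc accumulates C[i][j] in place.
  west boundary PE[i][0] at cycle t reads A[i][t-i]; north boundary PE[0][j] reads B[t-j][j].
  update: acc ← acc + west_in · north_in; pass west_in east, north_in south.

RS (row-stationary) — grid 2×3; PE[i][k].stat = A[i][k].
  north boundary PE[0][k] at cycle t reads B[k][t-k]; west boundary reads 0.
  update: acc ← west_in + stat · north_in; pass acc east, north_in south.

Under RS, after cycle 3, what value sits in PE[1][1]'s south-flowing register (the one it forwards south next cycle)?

register = 6

RS on a 2×3 grid — tracing PE[1][1] and its feeders:
  [0] (0,1) acc=0 (h:0 v:0)
  [0] (1,0) acc=0 (h:0 v:0)
  [0] (1,1) acc=0 (h:0 v:0)
  [1] (0,1) acc=15 (h:15 v:1)
  [1] (1,0) acc=14 (h:14 v:2)
  [1] (1,1) acc=0 (h:0 v:0)
  [2] (0,1) acc=60 (h:60 v:6)
  [2] (1,0) acc=14 (h:14 v:2)
  [2] (1,1) acc=21 (h:21 v:1)
  [3] (0,1) acc=75 (h:75 v:6)
  [3] (1,0) acc=49 (h:49 v:7)
  [3] (1,1) acc=56 (h:56 v:6)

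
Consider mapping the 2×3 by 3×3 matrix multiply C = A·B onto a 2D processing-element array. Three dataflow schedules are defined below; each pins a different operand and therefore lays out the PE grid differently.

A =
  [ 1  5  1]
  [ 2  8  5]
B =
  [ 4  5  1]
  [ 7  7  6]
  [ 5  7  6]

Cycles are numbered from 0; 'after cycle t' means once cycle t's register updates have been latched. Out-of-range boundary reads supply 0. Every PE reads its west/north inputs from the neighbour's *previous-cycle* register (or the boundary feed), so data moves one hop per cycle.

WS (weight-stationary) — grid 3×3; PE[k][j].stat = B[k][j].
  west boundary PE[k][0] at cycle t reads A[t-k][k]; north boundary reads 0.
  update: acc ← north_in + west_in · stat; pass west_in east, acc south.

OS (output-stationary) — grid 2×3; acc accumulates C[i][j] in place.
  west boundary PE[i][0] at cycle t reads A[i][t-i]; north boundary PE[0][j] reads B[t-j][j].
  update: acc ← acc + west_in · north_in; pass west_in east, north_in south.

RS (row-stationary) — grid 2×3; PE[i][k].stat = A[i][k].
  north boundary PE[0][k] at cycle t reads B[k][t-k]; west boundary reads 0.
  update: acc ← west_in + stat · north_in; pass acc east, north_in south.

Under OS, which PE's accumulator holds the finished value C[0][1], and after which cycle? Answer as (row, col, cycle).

OS: C[0][1] accumulates in PE[0][1]:
  t=0 PE[0][1]: acc=0 h=0 v=0
  t=1 PE[0][1]: acc=5 h=1 v=5
  t=2 PE[0][1]: acc=40 h=5 v=7
  t=3 PE[0][1]: acc=47 h=1 v=7

(row, col, cycle) = (0, 1, 3)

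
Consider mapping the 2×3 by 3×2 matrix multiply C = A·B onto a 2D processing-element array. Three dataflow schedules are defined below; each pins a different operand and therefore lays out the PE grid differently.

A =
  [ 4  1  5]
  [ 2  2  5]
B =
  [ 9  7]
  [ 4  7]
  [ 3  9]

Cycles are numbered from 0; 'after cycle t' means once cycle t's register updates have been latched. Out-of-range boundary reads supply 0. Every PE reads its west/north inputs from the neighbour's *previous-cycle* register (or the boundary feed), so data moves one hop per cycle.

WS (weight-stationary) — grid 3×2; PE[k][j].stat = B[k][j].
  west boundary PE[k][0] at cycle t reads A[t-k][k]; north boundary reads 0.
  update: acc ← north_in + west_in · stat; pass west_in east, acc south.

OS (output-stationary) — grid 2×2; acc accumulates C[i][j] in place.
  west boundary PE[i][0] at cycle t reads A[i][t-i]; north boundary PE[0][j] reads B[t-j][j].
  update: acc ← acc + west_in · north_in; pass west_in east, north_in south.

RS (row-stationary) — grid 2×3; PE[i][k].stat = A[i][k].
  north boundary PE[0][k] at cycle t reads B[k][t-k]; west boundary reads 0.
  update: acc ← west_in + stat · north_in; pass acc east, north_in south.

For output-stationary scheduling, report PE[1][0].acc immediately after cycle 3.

Tracing OS — 2×2 array, target PE[1][0]:
  0: (0,0).acc=36  regs=<4,9>
  0: (1,0).acc=0  regs=<0,0>
  1: (0,0).acc=40  regs=<1,4>
  1: (1,0).acc=18  regs=<2,9>
  2: (0,0).acc=55  regs=<5,3>
  2: (1,0).acc=26  regs=<2,4>
  3: (0,0).acc=55  regs=<0,0>
  3: (1,0).acc=41  regs=<5,3>

PE[1][0].acc = 41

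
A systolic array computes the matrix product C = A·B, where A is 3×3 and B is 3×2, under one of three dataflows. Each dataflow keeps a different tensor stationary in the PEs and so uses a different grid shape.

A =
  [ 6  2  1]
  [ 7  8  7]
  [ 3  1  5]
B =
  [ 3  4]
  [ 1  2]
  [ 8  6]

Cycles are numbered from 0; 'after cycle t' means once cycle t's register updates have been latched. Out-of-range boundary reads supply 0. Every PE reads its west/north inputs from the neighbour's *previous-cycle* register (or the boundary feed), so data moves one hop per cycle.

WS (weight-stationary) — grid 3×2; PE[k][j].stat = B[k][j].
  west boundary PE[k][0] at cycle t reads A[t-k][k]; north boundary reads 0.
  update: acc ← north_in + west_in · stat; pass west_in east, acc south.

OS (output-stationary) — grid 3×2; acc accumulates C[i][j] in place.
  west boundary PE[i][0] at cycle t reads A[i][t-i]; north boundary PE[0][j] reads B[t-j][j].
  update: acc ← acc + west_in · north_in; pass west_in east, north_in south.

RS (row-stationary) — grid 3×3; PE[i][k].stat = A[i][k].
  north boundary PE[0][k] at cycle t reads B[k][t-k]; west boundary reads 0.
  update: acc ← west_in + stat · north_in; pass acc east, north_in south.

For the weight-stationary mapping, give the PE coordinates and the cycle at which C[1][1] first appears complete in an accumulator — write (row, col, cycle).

(row, col, cycle) = (2, 1, 4)

WS: C[1][1] accumulates in PE[2][1]:
  step 0 · PE2,1: acc=0; fwd→0 fwd↓0
  step 1 · PE2,1: acc=0; fwd→0 fwd↓0
  step 2 · PE2,1: acc=0; fwd→0 fwd↓0
  step 3 · PE2,1: acc=34; fwd→1 fwd↓34
  step 4 · PE2,1: acc=86; fwd→7 fwd↓86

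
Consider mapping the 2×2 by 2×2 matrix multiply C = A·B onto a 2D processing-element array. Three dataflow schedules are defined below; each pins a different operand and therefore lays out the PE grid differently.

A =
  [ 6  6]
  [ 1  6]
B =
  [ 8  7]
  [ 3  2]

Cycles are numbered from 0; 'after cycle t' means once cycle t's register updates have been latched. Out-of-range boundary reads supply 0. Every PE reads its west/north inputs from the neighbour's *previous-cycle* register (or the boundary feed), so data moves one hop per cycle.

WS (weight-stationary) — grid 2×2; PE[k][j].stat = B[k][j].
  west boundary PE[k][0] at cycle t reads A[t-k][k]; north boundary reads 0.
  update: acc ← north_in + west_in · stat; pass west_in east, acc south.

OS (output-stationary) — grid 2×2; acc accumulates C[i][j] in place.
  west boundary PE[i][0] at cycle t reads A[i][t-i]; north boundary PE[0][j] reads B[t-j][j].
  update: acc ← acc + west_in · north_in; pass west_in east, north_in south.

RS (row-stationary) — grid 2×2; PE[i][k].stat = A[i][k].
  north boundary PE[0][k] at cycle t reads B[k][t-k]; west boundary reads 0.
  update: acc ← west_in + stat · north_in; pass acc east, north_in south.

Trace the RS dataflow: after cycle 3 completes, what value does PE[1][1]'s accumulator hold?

PE[1][1].acc = 19

RS 2×2: PE[1][1] cycle-by-cycle (with neighbour feeds):
  cycle 0: PE[0][1] → acc 0, east 0, south 0
  cycle 0: PE[1][0] → acc 0, east 0, south 0
  cycle 0: PE[1][1] → acc 0, east 0, south 0
  cycle 1: PE[0][1] → acc 66, east 66, south 3
  cycle 1: PE[1][0] → acc 8, east 8, south 8
  cycle 1: PE[1][1] → acc 0, east 0, south 0
  cycle 2: PE[0][1] → acc 54, east 54, south 2
  cycle 2: PE[1][0] → acc 7, east 7, south 7
  cycle 2: PE[1][1] → acc 26, east 26, south 3
  cycle 3: PE[0][1] → acc 0, east 0, south 0
  cycle 3: PE[1][0] → acc 0, east 0, south 0
  cycle 3: PE[1][1] → acc 19, east 19, south 2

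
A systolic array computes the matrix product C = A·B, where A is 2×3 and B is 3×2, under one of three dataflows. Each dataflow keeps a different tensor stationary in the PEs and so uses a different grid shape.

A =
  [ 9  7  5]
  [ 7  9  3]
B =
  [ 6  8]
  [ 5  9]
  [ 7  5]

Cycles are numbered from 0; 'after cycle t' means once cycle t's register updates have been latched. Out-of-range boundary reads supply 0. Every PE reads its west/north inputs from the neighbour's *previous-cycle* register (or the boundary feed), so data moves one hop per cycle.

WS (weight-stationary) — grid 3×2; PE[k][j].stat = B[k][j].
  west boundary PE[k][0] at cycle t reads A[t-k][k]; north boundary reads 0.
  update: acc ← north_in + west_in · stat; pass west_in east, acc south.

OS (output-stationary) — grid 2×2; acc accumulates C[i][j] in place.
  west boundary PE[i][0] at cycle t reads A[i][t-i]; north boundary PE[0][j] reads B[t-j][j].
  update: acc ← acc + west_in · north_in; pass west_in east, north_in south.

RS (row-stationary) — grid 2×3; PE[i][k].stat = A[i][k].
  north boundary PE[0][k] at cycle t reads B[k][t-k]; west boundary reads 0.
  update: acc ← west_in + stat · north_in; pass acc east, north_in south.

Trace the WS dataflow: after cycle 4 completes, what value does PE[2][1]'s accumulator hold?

WS (3×2). Following PE[2][1] plus its west/north inputs:
  after 0 — PE[1][1] acc=0, pass-E 0, pass-S 0
  after 0 — PE[2][0] acc=0, pass-E 0, pass-S 0
  after 0 — PE[2][1] acc=0, pass-E 0, pass-S 0
  after 1 — PE[1][1] acc=0, pass-E 0, pass-S 0
  after 1 — PE[2][0] acc=0, pass-E 0, pass-S 0
  after 1 — PE[2][1] acc=0, pass-E 0, pass-S 0
  after 2 — PE[1][1] acc=135, pass-E 7, pass-S 135
  after 2 — PE[2][0] acc=124, pass-E 5, pass-S 124
  after 2 — PE[2][1] acc=0, pass-E 0, pass-S 0
  after 3 — PE[1][1] acc=137, pass-E 9, pass-S 137
  after 3 — PE[2][0] acc=108, pass-E 3, pass-S 108
  after 3 — PE[2][1] acc=160, pass-E 5, pass-S 160
  after 4 — PE[1][1] acc=0, pass-E 0, pass-S 0
  after 4 — PE[2][0] acc=0, pass-E 0, pass-S 0
  after 4 — PE[2][1] acc=152, pass-E 3, pass-S 152

PE[2][1].acc = 152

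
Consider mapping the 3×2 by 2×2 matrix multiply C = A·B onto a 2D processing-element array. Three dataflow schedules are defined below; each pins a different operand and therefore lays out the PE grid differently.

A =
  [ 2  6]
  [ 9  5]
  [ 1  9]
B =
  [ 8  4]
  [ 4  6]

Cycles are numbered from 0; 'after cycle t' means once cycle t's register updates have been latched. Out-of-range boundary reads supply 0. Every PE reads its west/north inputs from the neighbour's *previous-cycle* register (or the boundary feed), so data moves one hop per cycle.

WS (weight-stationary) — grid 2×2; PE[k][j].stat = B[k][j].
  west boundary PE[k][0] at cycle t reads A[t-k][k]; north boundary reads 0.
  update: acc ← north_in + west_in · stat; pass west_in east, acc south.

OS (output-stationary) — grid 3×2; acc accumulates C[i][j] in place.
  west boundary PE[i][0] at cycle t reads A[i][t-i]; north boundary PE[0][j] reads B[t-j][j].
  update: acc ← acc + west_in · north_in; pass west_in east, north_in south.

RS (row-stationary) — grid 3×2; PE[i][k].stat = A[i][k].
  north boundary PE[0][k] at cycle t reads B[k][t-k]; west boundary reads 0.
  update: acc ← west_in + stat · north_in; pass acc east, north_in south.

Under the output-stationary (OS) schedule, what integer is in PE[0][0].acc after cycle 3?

PE[0][0].acc = 40

Tracing OS — 3×2 array, target PE[0][0]:
  cycle 0: PE[0][0] → acc 16, east 2, south 8
  cycle 1: PE[0][0] → acc 40, east 6, south 4
  cycle 2: PE[0][0] → acc 40, east 0, south 0
  cycle 3: PE[0][0] → acc 40, east 0, south 0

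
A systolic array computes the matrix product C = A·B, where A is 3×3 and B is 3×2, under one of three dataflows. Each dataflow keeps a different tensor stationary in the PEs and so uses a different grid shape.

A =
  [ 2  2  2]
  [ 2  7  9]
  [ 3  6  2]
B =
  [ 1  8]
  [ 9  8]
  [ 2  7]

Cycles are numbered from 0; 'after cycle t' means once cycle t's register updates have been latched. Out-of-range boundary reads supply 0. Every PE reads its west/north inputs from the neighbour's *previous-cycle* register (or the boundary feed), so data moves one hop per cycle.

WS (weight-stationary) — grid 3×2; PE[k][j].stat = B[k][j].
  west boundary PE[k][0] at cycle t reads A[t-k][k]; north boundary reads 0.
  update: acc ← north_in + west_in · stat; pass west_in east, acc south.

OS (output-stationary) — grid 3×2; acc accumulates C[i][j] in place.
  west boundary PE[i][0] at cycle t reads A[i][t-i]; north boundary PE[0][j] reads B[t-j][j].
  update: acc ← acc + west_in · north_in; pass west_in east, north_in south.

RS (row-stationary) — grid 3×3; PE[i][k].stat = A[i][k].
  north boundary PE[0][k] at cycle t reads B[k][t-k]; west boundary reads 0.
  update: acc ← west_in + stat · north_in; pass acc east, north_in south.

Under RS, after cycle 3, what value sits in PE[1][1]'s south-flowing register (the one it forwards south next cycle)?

RS (3×3). Following PE[1][1] plus its west/north inputs:
  step 0 · PE0,1: acc=0; fwd→0 fwd↓0
  step 0 · PE1,0: acc=0; fwd→0 fwd↓0
  step 0 · PE1,1: acc=0; fwd→0 fwd↓0
  step 1 · PE0,1: acc=20; fwd→20 fwd↓9
  step 1 · PE1,0: acc=2; fwd→2 fwd↓1
  step 1 · PE1,1: acc=0; fwd→0 fwd↓0
  step 2 · PE0,1: acc=32; fwd→32 fwd↓8
  step 2 · PE1,0: acc=16; fwd→16 fwd↓8
  step 2 · PE1,1: acc=65; fwd→65 fwd↓9
  step 3 · PE0,1: acc=0; fwd→0 fwd↓0
  step 3 · PE1,0: acc=0; fwd→0 fwd↓0
  step 3 · PE1,1: acc=72; fwd→72 fwd↓8

register = 8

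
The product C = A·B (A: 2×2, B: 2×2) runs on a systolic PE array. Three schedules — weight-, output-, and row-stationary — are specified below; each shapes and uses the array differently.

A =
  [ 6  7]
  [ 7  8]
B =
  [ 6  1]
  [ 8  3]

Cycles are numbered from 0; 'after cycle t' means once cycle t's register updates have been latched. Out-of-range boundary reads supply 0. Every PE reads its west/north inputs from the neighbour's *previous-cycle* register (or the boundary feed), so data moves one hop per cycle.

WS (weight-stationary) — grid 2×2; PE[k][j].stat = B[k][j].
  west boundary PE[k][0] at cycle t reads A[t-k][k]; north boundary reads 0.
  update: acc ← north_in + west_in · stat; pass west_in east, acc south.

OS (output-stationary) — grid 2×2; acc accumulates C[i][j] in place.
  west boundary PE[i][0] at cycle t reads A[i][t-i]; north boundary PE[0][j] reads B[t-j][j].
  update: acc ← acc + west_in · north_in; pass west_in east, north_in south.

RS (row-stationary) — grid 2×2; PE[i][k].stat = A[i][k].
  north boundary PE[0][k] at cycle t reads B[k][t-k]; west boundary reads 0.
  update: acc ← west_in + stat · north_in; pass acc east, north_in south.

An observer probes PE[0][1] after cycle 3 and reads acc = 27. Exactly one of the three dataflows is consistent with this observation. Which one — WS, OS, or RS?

WS [2×2] PE[0][1] across cycles:
  @0  [0,1]  acc 0  |  →0  ↓0
  @1  [0,1]  acc 6  |  →6  ↓6
  @2  [0,1]  acc 7  |  →7  ↓7
  @3  [0,1]  acc 0  |  →0  ↓0
OS [2×2] PE[0][1] across cycles:
  @0  [0,1]  acc 0  |  →0  ↓0
  @1  [0,1]  acc 6  |  →6  ↓1
  @2  [0,1]  acc 27  |  →7  ↓3
  @3  [0,1]  acc 27  |  →0  ↓0
RS [2×2] PE[0][1] across cycles:
  @0  [0,1]  acc 0  |  →0  ↓0
  @1  [0,1]  acc 92  |  →92  ↓8
  @2  [0,1]  acc 27  |  →27  ↓3
  @3  [0,1]  acc 0  |  →0  ↓0

dataflow = OS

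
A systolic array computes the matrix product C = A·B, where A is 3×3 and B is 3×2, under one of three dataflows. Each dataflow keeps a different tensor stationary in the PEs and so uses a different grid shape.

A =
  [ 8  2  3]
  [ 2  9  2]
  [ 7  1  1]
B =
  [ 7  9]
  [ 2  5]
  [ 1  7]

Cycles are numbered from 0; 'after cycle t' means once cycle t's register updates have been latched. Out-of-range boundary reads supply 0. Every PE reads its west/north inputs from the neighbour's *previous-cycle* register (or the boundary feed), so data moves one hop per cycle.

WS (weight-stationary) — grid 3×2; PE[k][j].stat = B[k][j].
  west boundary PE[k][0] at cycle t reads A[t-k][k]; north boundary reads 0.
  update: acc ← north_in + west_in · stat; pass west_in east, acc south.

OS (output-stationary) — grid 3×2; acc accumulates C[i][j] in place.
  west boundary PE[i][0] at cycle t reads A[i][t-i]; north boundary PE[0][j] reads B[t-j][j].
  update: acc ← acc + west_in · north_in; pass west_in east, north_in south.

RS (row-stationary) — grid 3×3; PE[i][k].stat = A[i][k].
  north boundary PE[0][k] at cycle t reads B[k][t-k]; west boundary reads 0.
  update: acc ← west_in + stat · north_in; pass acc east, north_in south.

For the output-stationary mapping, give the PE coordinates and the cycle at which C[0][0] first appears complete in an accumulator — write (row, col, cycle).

(row, col, cycle) = (0, 0, 2)

OS — PE[0][0] is where C[0][0] collects:
  c0 r0c0: 56 / 8 / 7
  c1 r0c0: 60 / 2 / 2
  c2 r0c0: 63 / 3 / 1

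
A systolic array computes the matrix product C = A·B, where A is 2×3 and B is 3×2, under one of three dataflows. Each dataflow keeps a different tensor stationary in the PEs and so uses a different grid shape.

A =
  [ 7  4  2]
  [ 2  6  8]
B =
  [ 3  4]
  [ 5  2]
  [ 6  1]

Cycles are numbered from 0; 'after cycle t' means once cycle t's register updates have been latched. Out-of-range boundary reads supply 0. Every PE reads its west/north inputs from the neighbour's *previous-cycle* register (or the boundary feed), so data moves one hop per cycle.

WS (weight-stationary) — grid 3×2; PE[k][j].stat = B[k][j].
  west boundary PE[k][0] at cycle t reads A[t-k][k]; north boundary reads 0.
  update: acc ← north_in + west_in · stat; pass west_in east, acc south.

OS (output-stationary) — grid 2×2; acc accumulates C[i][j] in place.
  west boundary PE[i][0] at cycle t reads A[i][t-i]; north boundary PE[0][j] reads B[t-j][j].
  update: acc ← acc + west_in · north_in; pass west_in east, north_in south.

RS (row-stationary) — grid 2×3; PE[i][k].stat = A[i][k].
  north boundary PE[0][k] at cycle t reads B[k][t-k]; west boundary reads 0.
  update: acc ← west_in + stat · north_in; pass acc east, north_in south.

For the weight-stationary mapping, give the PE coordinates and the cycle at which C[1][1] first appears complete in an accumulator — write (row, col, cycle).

(row, col, cycle) = (2, 1, 4)

Under WS, C[1][1] lands at PE[2][1]:
  @0  [2,1]  acc 0  |  →0  ↓0
  @1  [2,1]  acc 0  |  →0  ↓0
  @2  [2,1]  acc 0  |  →0  ↓0
  @3  [2,1]  acc 38  |  →2  ↓38
  @4  [2,1]  acc 28  |  →8  ↓28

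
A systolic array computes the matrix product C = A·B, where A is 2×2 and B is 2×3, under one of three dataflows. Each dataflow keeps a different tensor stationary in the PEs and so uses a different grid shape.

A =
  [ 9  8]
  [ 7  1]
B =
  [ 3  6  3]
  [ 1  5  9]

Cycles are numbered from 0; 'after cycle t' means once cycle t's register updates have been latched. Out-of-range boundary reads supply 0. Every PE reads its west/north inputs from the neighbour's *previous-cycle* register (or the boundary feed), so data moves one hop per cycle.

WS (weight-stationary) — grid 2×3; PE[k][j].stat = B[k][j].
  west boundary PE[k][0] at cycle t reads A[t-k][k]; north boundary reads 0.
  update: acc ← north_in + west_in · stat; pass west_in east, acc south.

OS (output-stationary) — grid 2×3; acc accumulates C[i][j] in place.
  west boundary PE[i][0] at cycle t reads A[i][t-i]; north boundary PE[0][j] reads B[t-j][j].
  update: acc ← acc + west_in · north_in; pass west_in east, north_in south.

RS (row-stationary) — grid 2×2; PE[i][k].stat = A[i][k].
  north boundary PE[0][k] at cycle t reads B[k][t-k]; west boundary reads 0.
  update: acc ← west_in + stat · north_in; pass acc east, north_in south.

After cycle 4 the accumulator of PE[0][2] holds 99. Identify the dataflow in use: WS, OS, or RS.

dataflow = OS

Under WS (2×3), PE[0][2]:
  [0] (0,2) acc=0 (h:0 v:0)
  [1] (0,2) acc=0 (h:0 v:0)
  [2] (0,2) acc=27 (h:9 v:27)
  [3] (0,2) acc=21 (h:7 v:21)
  [4] (0,2) acc=0 (h:0 v:0)
Under OS (2×3), PE[0][2]:
  [0] (0,2) acc=0 (h:0 v:0)
  [1] (0,2) acc=0 (h:0 v:0)
  [2] (0,2) acc=27 (h:9 v:3)
  [3] (0,2) acc=99 (h:8 v:9)
  [4] (0,2) acc=99 (h:0 v:0)
— RS: 2×2 array has no PE[0][2].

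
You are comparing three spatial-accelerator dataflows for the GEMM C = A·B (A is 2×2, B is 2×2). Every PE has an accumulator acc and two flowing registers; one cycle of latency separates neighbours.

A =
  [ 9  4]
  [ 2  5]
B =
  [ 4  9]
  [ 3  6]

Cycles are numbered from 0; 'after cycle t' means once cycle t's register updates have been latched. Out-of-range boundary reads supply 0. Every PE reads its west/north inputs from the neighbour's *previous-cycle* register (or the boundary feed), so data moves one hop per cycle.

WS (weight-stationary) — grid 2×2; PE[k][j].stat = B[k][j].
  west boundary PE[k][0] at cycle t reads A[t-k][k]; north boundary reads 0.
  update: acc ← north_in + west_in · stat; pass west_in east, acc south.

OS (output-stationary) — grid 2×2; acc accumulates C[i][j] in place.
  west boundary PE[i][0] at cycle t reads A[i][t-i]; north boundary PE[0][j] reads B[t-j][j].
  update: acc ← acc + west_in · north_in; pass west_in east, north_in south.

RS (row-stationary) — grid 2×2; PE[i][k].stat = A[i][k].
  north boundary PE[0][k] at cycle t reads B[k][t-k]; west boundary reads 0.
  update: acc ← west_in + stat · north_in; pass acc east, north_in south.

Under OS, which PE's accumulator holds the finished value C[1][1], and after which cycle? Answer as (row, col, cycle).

OS: C[1][1] accumulates in PE[1][1]:
  c0 r1c1: 0 / 0 / 0
  c1 r1c1: 0 / 0 / 0
  c2 r1c1: 18 / 2 / 9
  c3 r1c1: 48 / 5 / 6

(row, col, cycle) = (1, 1, 3)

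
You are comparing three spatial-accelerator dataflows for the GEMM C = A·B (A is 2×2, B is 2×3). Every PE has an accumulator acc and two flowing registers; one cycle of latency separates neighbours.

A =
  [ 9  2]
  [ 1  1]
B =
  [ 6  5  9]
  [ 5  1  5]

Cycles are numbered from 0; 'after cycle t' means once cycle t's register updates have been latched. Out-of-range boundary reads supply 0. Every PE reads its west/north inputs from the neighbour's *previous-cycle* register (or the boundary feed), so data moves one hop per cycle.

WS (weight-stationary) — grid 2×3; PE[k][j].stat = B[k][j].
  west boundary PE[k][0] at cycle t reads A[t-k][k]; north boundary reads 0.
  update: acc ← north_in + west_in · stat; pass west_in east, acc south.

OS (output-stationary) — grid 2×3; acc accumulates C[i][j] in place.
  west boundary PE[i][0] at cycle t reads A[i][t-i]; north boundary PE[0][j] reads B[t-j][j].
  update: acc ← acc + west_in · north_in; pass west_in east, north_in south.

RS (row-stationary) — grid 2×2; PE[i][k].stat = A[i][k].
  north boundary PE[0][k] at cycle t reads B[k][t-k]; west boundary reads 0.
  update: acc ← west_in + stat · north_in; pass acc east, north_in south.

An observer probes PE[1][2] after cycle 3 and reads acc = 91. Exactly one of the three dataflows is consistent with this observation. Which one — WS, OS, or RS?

dataflow = WS

Under WS (2×3), PE[1][2]:
  [0] (1,2) acc=0 (h:0 v:0)
  [1] (1,2) acc=0 (h:0 v:0)
  [2] (1,2) acc=0 (h:0 v:0)
  [3] (1,2) acc=91 (h:2 v:91)
Under OS (2×3), PE[1][2]:
  [0] (1,2) acc=0 (h:0 v:0)
  [1] (1,2) acc=0 (h:0 v:0)
  [2] (1,2) acc=0 (h:0 v:0)
  [3] (1,2) acc=9 (h:1 v:9)
RS: PE[1][2] is outside its 2×2 grid.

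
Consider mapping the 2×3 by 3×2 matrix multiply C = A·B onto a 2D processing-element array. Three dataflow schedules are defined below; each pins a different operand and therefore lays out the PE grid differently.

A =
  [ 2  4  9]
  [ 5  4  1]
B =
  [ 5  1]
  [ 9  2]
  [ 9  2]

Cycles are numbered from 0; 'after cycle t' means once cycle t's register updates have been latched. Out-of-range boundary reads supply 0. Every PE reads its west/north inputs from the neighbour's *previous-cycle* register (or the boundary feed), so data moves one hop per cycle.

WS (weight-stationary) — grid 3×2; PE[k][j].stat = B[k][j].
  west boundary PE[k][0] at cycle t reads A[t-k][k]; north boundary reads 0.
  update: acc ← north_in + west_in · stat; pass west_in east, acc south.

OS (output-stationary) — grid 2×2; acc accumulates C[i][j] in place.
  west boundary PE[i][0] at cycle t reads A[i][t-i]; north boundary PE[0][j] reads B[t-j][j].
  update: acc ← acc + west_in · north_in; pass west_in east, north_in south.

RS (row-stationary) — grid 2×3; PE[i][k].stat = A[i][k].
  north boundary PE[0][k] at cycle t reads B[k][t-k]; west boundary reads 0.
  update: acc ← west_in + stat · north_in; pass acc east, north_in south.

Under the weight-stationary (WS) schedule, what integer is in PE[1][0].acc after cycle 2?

Tracing WS — 3×2 array, target PE[1][0]:
  @0  [0,0]  acc 10  |  →2  ↓10
  @0  [1,0]  acc 0  |  →0  ↓0
  @1  [0,0]  acc 25  |  →5  ↓25
  @1  [1,0]  acc 46  |  →4  ↓46
  @2  [0,0]  acc 0  |  →0  ↓0
  @2  [1,0]  acc 61  |  →4  ↓61

PE[1][0].acc = 61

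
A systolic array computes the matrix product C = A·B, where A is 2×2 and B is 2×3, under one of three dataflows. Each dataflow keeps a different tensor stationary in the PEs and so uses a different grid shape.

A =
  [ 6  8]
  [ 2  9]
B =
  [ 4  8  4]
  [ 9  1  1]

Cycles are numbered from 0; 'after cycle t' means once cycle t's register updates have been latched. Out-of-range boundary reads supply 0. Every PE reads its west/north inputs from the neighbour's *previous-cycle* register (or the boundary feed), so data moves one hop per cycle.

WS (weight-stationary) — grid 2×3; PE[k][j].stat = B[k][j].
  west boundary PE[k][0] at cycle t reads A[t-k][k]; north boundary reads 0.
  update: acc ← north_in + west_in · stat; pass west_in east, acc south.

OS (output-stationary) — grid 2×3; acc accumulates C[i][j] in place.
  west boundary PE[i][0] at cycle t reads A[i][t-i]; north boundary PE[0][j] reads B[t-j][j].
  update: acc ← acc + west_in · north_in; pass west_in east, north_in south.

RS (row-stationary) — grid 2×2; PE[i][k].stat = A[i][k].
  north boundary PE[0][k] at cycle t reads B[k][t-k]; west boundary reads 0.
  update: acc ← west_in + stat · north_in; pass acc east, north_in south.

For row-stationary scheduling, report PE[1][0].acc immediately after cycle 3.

RS on a 2×2 grid — tracing PE[1][0] and its feeders:
  @0  [0,0]  acc 24  |  →24  ↓4
  @0  [1,0]  acc 0  |  →0  ↓0
  @1  [0,0]  acc 48  |  →48  ↓8
  @1  [1,0]  acc 8  |  →8  ↓4
  @2  [0,0]  acc 24  |  →24  ↓4
  @2  [1,0]  acc 16  |  →16  ↓8
  @3  [0,0]  acc 0  |  →0  ↓0
  @3  [1,0]  acc 8  |  →8  ↓4

PE[1][0].acc = 8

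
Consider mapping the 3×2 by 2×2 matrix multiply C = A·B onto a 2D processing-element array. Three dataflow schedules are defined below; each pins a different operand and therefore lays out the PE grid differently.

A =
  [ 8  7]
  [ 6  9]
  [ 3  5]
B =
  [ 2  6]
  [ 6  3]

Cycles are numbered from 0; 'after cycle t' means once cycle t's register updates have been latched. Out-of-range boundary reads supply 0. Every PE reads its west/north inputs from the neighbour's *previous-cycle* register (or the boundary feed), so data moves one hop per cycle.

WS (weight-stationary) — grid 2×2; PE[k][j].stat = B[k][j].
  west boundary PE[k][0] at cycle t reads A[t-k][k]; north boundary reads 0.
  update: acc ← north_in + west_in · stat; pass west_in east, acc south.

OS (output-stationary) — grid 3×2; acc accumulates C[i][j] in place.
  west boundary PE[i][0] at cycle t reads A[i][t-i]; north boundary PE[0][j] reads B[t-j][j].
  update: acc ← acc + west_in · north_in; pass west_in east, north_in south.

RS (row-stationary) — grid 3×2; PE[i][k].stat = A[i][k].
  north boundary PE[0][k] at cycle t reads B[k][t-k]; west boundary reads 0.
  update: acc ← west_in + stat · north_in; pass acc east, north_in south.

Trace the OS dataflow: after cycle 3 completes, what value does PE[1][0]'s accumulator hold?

PE[1][0].acc = 66

OS (3×2). Following PE[1][0] plus its west/north inputs:
  0: (0,0).acc=16  regs=<8,2>
  0: (1,0).acc=0  regs=<0,0>
  1: (0,0).acc=58  regs=<7,6>
  1: (1,0).acc=12  regs=<6,2>
  2: (0,0).acc=58  regs=<0,0>
  2: (1,0).acc=66  regs=<9,6>
  3: (0,0).acc=58  regs=<0,0>
  3: (1,0).acc=66  regs=<0,0>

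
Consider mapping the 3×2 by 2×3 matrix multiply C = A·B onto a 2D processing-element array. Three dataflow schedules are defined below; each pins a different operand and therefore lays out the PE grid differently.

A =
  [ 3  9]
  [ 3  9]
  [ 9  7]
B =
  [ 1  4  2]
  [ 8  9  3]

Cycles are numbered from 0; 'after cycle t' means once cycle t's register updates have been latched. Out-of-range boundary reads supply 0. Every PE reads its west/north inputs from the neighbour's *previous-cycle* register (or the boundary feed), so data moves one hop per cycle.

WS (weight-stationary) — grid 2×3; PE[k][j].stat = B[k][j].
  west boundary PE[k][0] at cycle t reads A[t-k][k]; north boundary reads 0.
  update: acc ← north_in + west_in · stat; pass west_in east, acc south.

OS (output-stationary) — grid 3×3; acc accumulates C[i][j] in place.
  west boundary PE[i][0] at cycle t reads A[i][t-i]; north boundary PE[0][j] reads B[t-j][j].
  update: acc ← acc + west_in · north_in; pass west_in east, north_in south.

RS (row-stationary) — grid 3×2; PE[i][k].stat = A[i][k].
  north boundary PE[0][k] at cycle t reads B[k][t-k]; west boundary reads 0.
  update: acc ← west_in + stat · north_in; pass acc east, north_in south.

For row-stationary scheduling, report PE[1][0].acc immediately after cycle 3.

Tracing RS — 3×2 array, target PE[1][0]:
  [0] (0,0) acc=3 (h:3 v:1)
  [0] (1,0) acc=0 (h:0 v:0)
  [1] (0,0) acc=12 (h:12 v:4)
  [1] (1,0) acc=3 (h:3 v:1)
  [2] (0,0) acc=6 (h:6 v:2)
  [2] (1,0) acc=12 (h:12 v:4)
  [3] (0,0) acc=0 (h:0 v:0)
  [3] (1,0) acc=6 (h:6 v:2)

PE[1][0].acc = 6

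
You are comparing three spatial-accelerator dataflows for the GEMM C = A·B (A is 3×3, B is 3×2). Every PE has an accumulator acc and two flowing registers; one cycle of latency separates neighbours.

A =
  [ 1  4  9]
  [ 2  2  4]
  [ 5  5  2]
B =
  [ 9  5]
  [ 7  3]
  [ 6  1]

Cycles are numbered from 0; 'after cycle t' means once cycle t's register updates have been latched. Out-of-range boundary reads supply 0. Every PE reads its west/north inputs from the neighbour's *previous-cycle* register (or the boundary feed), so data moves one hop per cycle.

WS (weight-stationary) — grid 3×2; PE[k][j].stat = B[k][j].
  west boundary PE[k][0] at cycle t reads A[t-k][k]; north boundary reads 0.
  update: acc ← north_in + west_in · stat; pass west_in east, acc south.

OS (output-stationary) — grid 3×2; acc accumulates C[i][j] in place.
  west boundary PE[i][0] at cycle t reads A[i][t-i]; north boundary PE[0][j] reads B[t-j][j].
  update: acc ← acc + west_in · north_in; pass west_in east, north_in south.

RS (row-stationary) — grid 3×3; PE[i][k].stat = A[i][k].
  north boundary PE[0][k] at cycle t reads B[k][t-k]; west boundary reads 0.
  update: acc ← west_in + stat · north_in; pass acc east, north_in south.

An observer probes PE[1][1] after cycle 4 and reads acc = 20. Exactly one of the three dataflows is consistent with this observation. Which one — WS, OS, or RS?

WS (3×2 grid), PE[1][1]:
  [0] (1,1) acc=0 (h:0 v:0)
  [1] (1,1) acc=0 (h:0 v:0)
  [2] (1,1) acc=17 (h:4 v:17)
  [3] (1,1) acc=16 (h:2 v:16)
  [4] (1,1) acc=40 (h:5 v:40)
OS (3×2 grid), PE[1][1]:
  [0] (1,1) acc=0 (h:0 v:0)
  [1] (1,1) acc=0 (h:0 v:0)
  [2] (1,1) acc=10 (h:2 v:5)
  [3] (1,1) acc=16 (h:2 v:3)
  [4] (1,1) acc=20 (h:4 v:1)
RS (3×3 grid), PE[1][1]:
  [0] (1,1) acc=0 (h:0 v:0)
  [1] (1,1) acc=0 (h:0 v:0)
  [2] (1,1) acc=32 (h:32 v:7)
  [3] (1,1) acc=16 (h:16 v:3)
  [4] (1,1) acc=0 (h:0 v:0)

dataflow = OS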